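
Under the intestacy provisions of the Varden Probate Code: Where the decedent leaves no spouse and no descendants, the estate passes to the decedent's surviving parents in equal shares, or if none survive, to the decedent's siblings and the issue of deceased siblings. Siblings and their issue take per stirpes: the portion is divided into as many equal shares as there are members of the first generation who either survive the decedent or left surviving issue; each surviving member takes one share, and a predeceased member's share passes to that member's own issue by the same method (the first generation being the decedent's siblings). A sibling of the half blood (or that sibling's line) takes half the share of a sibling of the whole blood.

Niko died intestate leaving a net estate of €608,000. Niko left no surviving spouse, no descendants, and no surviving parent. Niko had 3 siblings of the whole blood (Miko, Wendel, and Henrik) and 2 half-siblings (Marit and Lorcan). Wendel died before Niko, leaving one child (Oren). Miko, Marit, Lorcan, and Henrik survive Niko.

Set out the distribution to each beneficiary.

Miko: €152,000; Oren: €152,000; Marit: €76,000; Lorcan: €76,000; Henrik: €152,000

The entire €608,000 passes to the siblings and their issue.
Counting each half-blood sibling's line as half a unit, there are 4 units in €608,000, so one unit is €152,000. Whole-blood lines (Miko, Wendel, and Henrik) take €152,000 each; half-blood lines (Marit and Lorcan) take €76,000 each.
Wendel's share (€152,000) passes entirely to Oren.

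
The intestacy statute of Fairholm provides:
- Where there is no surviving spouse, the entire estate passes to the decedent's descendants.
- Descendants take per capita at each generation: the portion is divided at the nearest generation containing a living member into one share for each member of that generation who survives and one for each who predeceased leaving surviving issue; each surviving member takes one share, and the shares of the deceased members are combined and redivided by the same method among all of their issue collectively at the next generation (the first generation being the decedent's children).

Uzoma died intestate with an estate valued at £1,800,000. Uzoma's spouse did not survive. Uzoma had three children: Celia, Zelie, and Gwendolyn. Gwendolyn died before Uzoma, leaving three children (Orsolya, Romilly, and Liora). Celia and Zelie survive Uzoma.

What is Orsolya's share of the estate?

Orsolya receives £200,000.

The entire £1,800,000 passes to the descendants.
That amount (£1,800,000) is divided at the children's generation into 3 shares of £600,000. Celia and Zelie each take £600,000. The remaining share for the deceased Gwendolyn (£600,000) is carried to the next generation.
That pool (£600,000) is divided at the grandchildren's generation equally among Orsolya, Romilly, and Liora: £200,000 each.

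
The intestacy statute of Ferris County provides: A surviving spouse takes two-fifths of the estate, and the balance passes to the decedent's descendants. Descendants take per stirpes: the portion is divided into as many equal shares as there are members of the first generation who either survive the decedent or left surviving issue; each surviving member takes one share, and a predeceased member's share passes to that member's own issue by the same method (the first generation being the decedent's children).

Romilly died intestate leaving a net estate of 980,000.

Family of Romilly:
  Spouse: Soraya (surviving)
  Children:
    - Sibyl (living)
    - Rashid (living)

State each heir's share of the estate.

Soraya takes two-fifths of 980,000 = 392,000. The remaining 588,000 passes to the descendants.
The descendants' portion (588,000) is divided into 2 shares of 294,000: Sibyl and Rashid each take 294,000.

Soraya: 392,000; Sibyl: 294,000; Rashid: 294,000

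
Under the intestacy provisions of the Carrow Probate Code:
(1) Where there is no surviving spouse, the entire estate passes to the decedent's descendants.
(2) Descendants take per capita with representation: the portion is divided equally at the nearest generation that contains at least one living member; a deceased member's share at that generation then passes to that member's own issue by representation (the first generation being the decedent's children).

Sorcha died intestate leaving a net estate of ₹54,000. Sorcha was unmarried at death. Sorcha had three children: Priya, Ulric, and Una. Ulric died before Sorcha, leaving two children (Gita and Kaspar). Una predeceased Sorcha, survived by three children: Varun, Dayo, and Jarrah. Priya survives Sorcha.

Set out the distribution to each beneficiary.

Priya: ₹18,000; Gita: ₹9,000; Kaspar: ₹9,000; Varun: ₹6,000; Dayo: ₹6,000; Jarrah: ₹6,000

The entire ₹54,000 passes to the descendants.
That amount (₹54,000) is divided into 3 shares of ₹18,000: Priya takes ₹18,000; Ulric's ₹18,000 share passes to Ulric's issue; Una's ₹18,000 share passes to Una's issue.
Ulric's share (₹18,000) is divided into 2 shares of ₹9,000: Gita and Kaspar each take ₹9,000.
Una's share (₹18,000) is divided into 3 shares of ₹6,000: Varun, Dayo, and Jarrah each take ₹6,000.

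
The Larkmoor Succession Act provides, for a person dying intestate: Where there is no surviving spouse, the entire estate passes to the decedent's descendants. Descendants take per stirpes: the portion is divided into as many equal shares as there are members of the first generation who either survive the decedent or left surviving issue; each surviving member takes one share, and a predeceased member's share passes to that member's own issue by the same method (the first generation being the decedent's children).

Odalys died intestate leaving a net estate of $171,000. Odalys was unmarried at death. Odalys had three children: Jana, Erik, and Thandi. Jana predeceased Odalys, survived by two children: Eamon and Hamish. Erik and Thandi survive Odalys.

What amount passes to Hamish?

The entire $171,000 passes to the descendants.
That amount ($171,000) is divided into 3 shares of $57,000: Erik and Thandi each take $57,000; Jana's $57,000 share passes to Jana's issue.
Jana's share ($57,000) is divided into 2 shares of $28,500: Eamon and Hamish each take $28,500.

Hamish receives $28,500.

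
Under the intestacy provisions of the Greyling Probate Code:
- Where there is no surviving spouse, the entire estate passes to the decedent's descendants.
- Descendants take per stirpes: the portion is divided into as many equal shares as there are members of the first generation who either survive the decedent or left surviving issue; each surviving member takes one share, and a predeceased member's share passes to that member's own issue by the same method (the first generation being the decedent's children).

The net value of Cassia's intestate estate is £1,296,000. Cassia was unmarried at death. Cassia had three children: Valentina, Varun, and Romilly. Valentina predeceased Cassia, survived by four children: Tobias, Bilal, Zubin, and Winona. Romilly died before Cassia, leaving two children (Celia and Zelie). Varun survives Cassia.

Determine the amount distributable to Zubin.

Zubin receives £108,000.

The entire £1,296,000 passes to the descendants.
That amount (£1,296,000) is divided into 3 shares of £432,000: Varun takes £432,000; Valentina's £432,000 share passes to Valentina's issue; Romilly's £432,000 share passes to Romilly's issue.
Valentina's share (£432,000) is divided into 4 shares of £108,000: Tobias, Bilal, Zubin, and Winona each take £108,000.
Romilly's share (£432,000) is divided into 2 shares of £216,000: Celia and Zelie each take £216,000.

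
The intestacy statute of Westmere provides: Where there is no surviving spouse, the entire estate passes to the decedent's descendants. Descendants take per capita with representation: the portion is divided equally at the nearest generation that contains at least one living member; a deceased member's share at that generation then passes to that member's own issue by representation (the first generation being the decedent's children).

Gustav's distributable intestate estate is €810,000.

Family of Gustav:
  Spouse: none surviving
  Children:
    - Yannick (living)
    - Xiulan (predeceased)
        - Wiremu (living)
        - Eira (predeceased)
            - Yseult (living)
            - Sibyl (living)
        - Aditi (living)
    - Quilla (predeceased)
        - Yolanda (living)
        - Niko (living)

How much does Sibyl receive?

Sibyl receives €45,000.

The entire €810,000 passes to the descendants.
That amount (€810,000) is divided into 3 shares of €270,000: Yannick takes €270,000; Xiulan's €270,000 share passes to Xiulan's issue; Quilla's €270,000 share passes to Quilla's issue.
Xiulan's share (€270,000) is divided into 3 shares of €90,000: Wiremu and Aditi each take €90,000; Eira's €90,000 share passes to Eira's issue.
Eira's share (€90,000) is divided into 2 shares of €45,000: Yseult and Sibyl each take €45,000.
Quilla's share (€270,000) is divided into 2 shares of €135,000: Yolanda and Niko each take €135,000.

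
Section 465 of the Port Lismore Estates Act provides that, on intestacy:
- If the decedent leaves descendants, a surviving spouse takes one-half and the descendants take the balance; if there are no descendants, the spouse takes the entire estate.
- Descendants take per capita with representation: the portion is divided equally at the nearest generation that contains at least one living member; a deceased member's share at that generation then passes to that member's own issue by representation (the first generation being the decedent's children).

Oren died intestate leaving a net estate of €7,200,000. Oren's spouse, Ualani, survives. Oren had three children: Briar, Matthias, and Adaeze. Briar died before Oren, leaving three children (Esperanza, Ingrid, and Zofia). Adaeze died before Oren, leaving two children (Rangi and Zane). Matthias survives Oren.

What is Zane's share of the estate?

Ualani takes one-half of €7,200,000 = €3,600,000. The remaining €3,600,000 passes to the descendants.
The descendants' portion (€3,600,000) is divided into 3 shares of €1,200,000: Matthias takes €1,200,000; Briar's €1,200,000 share passes to Briar's issue; Adaeze's €1,200,000 share passes to Adaeze's issue.
Briar's share (€1,200,000) is divided into 3 shares of €400,000: Esperanza, Ingrid, and Zofia each take €400,000.
Adaeze's share (€1,200,000) is divided into 2 shares of €600,000: Rangi and Zane each take €600,000.

Zane receives €600,000.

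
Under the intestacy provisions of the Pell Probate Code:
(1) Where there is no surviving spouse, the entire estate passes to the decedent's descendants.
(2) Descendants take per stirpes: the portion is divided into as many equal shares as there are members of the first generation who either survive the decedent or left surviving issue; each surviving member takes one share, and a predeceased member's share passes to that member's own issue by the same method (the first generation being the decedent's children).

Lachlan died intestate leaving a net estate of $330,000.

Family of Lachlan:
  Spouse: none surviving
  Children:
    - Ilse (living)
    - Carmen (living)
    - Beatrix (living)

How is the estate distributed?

Ilse: $110,000; Carmen: $110,000; Beatrix: $110,000

The entire $330,000 passes to the descendants.
That amount ($330,000) is divided into 3 shares of $110,000: Ilse, Carmen, and Beatrix each take $110,000.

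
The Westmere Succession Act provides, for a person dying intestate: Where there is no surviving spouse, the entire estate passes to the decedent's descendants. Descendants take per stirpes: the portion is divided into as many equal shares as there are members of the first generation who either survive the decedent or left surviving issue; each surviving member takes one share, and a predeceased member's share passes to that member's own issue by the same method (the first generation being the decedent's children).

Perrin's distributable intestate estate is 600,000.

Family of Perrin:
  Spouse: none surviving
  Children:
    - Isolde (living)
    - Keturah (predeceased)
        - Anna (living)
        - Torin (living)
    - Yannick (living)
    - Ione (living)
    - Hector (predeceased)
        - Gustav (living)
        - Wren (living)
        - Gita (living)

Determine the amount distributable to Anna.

The entire 600,000 passes to the descendants.
That amount (600,000) is divided into 5 shares of 120,000: Isolde, Yannick, and Ione each take 120,000; Keturah's 120,000 share passes to Keturah's issue; Hector's 120,000 share passes to Hector's issue.
Keturah's share (120,000) is divided into 2 shares of 60,000: Anna and Torin each take 60,000.
Hector's share (120,000) is divided into 3 shares of 40,000: Gustav, Wren, and Gita each take 40,000.

Anna receives 60,000.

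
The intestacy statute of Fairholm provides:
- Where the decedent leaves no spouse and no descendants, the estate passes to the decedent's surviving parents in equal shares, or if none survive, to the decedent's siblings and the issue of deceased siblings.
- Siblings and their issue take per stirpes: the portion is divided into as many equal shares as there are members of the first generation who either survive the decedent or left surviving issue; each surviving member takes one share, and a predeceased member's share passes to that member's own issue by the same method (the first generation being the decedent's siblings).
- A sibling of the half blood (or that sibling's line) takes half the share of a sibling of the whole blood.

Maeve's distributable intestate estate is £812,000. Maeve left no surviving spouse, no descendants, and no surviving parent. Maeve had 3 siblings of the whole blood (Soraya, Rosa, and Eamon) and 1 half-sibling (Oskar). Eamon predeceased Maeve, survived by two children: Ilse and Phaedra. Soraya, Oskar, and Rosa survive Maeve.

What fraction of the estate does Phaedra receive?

Phaedra receives 1/7 of the estate.

The entire £812,000 passes to the siblings and their issue.
Counting each half-blood sibling's line as half a unit, there are 7/2 units in £812,000, so one unit is £232,000. Whole-blood lines (Soraya, Rosa, and Eamon) take £232,000 each; half-blood lines (Oskar) take £116,000 each.
Eamon's share (£232,000) is divided into 2 shares of £116,000: Ilse and Phaedra each take £116,000.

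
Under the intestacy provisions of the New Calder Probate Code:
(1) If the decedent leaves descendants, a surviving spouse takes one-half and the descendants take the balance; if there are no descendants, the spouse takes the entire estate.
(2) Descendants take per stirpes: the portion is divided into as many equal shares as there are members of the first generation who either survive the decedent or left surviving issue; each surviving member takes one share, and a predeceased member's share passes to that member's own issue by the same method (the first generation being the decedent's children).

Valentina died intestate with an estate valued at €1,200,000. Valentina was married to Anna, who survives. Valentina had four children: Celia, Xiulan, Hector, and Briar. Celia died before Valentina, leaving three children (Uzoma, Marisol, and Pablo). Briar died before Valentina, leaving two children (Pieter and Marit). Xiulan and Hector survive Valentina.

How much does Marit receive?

Anna takes one-half of €1,200,000 = €600,000. The remaining €600,000 passes to the descendants.
The descendants' portion (€600,000) is divided into 4 shares of €150,000: Xiulan and Hector each take €150,000; Celia's €150,000 share passes to Celia's issue; Briar's €150,000 share passes to Briar's issue.
Celia's share (€150,000) is divided into 3 shares of €50,000: Uzoma, Marisol, and Pablo each take €50,000.
Briar's share (€150,000) is divided into 2 shares of €75,000: Pieter and Marit each take €75,000.

Marit receives €75,000.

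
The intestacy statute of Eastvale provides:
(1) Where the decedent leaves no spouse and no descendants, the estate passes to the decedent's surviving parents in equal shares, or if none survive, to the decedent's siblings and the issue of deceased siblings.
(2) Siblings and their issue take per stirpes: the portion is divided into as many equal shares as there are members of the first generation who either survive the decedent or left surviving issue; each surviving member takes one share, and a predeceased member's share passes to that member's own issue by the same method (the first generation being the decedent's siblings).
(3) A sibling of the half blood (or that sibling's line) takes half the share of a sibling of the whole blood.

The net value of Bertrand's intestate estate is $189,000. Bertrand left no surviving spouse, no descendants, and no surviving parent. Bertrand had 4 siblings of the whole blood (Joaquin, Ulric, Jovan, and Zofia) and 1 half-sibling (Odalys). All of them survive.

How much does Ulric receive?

The entire $189,000 passes to the siblings and their issue.
Counting each half-blood sibling's line as half a unit, there are 9/2 units in $189,000, so one unit is $42,000. Whole-blood lines (Joaquin, Ulric, Jovan, and Zofia) take $42,000 each; half-blood lines (Odalys) take $21,000 each.

Ulric receives $42,000.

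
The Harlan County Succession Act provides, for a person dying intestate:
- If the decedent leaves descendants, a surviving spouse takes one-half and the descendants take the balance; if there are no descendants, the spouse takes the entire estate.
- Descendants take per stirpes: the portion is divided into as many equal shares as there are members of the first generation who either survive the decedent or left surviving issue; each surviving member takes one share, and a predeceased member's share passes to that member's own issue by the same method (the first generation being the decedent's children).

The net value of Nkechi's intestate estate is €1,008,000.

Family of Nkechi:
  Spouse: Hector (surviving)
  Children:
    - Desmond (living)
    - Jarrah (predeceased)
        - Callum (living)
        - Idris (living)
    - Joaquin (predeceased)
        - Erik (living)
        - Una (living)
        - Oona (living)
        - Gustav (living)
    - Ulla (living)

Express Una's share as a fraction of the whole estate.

Una receives 1/32 of the estate.

Hector takes one-half of €1,008,000 = €504,000. The remaining €504,000 passes to the descendants.
The descendants' portion (€504,000) is divided into 4 shares of €126,000: Desmond and Ulla each take €126,000; Jarrah's €126,000 share passes to Jarrah's issue; Joaquin's €126,000 share passes to Joaquin's issue.
Jarrah's share (€126,000) is divided into 2 shares of €63,000: Callum and Idris each take €63,000.
Joaquin's share (€126,000) is divided into 4 shares of €31,500: Erik, Una, Oona, and Gustav each take €31,500.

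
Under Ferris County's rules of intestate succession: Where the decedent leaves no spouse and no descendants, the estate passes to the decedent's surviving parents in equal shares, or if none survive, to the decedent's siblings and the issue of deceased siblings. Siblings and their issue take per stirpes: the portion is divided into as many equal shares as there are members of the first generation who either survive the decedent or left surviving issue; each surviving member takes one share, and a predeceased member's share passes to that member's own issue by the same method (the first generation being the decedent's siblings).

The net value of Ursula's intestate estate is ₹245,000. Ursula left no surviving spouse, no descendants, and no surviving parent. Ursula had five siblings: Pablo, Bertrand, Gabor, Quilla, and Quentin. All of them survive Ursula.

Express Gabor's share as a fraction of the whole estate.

The entire ₹245,000 passes to the siblings and their issue.
That amount (₹245,000) is divided into 5 shares of ₹49,000: Pablo, Bertrand, Gabor, Quilla, and Quentin each take ₹49,000.

Gabor receives 1/5 of the estate.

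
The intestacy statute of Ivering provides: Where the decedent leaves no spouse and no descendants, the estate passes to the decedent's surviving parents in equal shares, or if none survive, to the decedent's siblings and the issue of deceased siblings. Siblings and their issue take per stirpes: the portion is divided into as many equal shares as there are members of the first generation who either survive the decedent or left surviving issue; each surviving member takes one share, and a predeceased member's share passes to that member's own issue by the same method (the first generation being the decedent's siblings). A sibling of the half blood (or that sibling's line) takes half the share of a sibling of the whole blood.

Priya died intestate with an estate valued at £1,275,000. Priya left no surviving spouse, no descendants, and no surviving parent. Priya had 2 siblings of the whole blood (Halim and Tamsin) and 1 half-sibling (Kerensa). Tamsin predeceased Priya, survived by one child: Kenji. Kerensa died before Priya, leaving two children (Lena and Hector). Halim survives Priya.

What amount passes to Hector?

The entire £1,275,000 passes to the siblings and their issue.
Counting each half-blood sibling's line as half a unit, there are 5/2 units in £1,275,000, so one unit is £510,000. Whole-blood lines (Halim and Tamsin) take £510,000 each; half-blood lines (Kerensa) take £255,000 each.
Tamsin's share (£510,000) passes entirely to Kenji.
Kerensa's share (£255,000) is divided into 2 shares of £127,500: Lena and Hector each take £127,500.

Hector receives £127,500.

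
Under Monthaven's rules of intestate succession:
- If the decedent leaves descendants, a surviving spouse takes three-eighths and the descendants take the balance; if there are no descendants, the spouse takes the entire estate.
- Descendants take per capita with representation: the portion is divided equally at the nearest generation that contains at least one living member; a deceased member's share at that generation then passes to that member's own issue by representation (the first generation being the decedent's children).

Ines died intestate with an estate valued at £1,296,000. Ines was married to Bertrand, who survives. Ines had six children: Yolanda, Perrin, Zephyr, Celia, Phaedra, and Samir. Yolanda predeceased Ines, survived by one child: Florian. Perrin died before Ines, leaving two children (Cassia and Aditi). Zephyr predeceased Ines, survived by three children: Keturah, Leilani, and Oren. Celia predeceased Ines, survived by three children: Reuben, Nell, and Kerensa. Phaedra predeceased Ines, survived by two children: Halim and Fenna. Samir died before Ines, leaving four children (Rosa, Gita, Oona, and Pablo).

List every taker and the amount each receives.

Bertrand takes three-eighths of £1,296,000 = £486,000. The remaining £810,000 passes to the descendants.
No child survives, so the initial division is made at the grandchildren's generation.
The descendants' portion (£810,000) is divided into 15 shares of £54,000: Florian, Cassia, Aditi, Keturah, Leilani, Oren, Reuben, Nell, Kerensa, Halim, Fenna, Rosa, Gita, Oona, and Pablo each take £54,000.

Bertrand: £486,000; Florian: £54,000; Cassia: £54,000; Aditi: £54,000; Keturah: £54,000; Leilani: £54,000; Oren: £54,000; Reuben: £54,000; Nell: £54,000; Kerensa: £54,000; Halim: £54,000; Fenna: £54,000; Rosa: £54,000; Gita: £54,000; Oona: £54,000; Pablo: £54,000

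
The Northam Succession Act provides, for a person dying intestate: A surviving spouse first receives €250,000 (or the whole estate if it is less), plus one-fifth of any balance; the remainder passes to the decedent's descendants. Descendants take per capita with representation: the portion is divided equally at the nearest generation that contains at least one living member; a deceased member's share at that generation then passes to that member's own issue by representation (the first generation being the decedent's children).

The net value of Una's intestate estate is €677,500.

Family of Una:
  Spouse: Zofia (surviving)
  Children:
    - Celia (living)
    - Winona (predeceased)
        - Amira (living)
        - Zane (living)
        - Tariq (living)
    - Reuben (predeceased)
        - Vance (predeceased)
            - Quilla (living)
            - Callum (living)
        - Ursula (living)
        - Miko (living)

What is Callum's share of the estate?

Zofia first takes €250,000, leaving a balance of €427,500. Zofia then takes one-fifth of the balance (€85,500), for a total of €335,500. The remaining €342,000 passes to the descendants.
The descendants' portion (€342,000) is divided into 3 shares of €114,000: Celia takes €114,000; Winona's €114,000 share passes to Winona's issue; Reuben's €114,000 share passes to Reuben's issue.
Winona's share (€114,000) is divided into 3 shares of €38,000: Amira, Zane, and Tariq each take €38,000.
Reuben's share (€114,000) is divided into 3 shares of €38,000: Ursula and Miko each take €38,000; Vance's €38,000 share passes to Vance's issue.
Vance's share (€38,000) is divided into 2 shares of €19,000: Quilla and Callum each take €19,000.

Callum receives €19,000.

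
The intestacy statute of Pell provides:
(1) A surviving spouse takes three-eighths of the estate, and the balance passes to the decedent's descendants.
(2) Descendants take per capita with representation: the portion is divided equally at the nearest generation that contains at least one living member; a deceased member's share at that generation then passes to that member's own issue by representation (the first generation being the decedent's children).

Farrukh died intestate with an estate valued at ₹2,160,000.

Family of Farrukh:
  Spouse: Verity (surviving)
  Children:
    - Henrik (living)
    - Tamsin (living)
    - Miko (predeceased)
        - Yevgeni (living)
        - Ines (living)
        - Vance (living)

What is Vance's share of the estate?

Verity takes three-eighths of ₹2,160,000 = ₹810,000. The remaining ₹1,350,000 passes to the descendants.
The descendants' portion (₹1,350,000) is divided into 3 shares of ₹450,000: Henrik and Tamsin each take ₹450,000; Miko's ₹450,000 share passes to Miko's issue.
Miko's share (₹450,000) is divided into 3 shares of ₹150,000: Yevgeni, Ines, and Vance each take ₹150,000.

Vance receives ₹150,000.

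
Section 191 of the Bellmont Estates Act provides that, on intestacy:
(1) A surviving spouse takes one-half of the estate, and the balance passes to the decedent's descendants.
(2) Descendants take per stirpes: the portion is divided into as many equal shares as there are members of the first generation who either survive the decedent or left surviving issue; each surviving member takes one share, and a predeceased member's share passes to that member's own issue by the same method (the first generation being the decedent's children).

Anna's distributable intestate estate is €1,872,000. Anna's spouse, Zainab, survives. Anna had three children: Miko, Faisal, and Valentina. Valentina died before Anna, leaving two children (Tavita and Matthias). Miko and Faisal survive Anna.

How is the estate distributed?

Zainab: €936,000; Miko: €312,000; Faisal: €312,000; Tavita: €156,000; Matthias: €156,000

Zainab takes one-half of €1,872,000 = €936,000. The remaining €936,000 passes to the descendants.
The descendants' portion (€936,000) is divided into 3 shares of €312,000: Miko and Faisal each take €312,000; Valentina's €312,000 share passes to Valentina's issue.
Valentina's share (€312,000) is divided into 2 shares of €156,000: Tavita and Matthias each take €156,000.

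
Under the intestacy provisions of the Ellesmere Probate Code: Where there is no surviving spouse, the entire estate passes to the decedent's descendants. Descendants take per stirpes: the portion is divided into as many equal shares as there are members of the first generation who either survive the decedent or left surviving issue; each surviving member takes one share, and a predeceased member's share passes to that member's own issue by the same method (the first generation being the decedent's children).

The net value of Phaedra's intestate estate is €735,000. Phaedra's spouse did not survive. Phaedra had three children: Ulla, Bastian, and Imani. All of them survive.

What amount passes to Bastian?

Bastian receives €245,000.

The entire €735,000 passes to the descendants.
That amount (€735,000) is divided into 3 shares of €245,000: Ulla, Bastian, and Imani each take €245,000.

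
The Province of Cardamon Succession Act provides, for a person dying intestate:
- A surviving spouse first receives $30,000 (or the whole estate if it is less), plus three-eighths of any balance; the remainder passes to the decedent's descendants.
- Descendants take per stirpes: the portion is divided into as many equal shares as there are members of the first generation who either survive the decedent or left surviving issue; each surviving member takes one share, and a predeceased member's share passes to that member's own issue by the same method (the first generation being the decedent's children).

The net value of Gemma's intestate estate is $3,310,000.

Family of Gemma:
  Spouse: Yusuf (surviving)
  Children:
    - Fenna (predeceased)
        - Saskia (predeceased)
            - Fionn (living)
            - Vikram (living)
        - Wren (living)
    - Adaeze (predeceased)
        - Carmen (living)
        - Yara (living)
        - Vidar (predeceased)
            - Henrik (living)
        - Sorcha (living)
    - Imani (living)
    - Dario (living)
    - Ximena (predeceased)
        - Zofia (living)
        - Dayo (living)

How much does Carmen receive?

Carmen receives $102,500.

Yusuf first takes $30,000, leaving a balance of $3,280,000. Yusuf then takes three-eighths of the balance ($1,230,000), for a total of $1,260,000. The remaining $2,050,000 passes to the descendants.
The descendants' portion ($2,050,000) is divided into 5 shares of $410,000: Imani and Dario each take $410,000; Fenna's $410,000 share passes to Fenna's issue; Adaeze's $410,000 share passes to Adaeze's issue; Ximena's $410,000 share passes to Ximena's issue.
Fenna's share ($410,000) is divided into 2 shares of $205,000: Wren takes $205,000; Saskia's $205,000 share passes to Saskia's issue.
Saskia's share ($205,000) is divided into 2 shares of $102,500: Fionn and Vikram each take $102,500.
Adaeze's share ($410,000) is divided into 4 shares of $102,500: Carmen, Yara, and Sorcha each take $102,500; Vidar's $102,500 share passes to Vidar's issue.
Vidar's share ($102,500) passes entirely to Henrik.
Ximena's share ($410,000) is divided into 2 shares of $205,000: Zofia and Dayo each take $205,000.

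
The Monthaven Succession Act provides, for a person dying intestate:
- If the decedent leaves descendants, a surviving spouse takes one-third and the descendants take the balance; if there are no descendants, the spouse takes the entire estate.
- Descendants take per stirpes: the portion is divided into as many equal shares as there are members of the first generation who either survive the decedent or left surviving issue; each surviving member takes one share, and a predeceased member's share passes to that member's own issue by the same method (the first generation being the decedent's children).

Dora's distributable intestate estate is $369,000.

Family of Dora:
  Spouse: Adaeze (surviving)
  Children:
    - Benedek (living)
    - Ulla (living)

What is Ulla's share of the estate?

Adaeze takes one-third of $369,000 = $123,000. The remaining $246,000 passes to the descendants.
The descendants' portion ($246,000) is divided into 2 shares of $123,000: Benedek and Ulla each take $123,000.

Ulla receives $123,000.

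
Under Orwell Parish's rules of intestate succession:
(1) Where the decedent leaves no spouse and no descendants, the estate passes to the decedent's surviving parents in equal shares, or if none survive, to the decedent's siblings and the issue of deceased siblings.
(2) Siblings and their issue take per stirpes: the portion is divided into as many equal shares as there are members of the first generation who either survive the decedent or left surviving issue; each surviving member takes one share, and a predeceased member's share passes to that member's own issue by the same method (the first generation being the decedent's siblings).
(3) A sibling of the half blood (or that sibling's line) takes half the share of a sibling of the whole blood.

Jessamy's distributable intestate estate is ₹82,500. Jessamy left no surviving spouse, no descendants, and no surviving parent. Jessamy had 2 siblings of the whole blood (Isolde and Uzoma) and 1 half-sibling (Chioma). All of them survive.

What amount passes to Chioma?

The entire ₹82,500 passes to the siblings and their issue.
Counting each half-blood sibling's line as half a unit, there are 5/2 units in ₹82,500, so one unit is ₹33,000. Whole-blood lines (Isolde and Uzoma) take ₹33,000 each; half-blood lines (Chioma) take ₹16,500 each.

Chioma receives ₹16,500.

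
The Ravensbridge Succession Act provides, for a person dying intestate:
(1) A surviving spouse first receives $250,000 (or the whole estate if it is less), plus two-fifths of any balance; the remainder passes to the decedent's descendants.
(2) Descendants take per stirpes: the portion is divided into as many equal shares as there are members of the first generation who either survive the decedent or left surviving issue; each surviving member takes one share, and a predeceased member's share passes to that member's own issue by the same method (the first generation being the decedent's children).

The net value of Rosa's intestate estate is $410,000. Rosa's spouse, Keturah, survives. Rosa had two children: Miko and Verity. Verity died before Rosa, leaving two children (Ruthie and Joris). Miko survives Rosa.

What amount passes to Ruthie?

Keturah first takes $250,000, leaving a balance of $160,000. Keturah then takes two-fifths of the balance ($64,000), for a total of $314,000. The remaining $96,000 passes to the descendants.
The descendants' portion ($96,000) is divided into 2 shares of $48,000: Miko takes $48,000; Verity's $48,000 share passes to Verity's issue.
Verity's share ($48,000) is divided into 2 shares of $24,000: Ruthie and Joris each take $24,000.

Ruthie receives $24,000.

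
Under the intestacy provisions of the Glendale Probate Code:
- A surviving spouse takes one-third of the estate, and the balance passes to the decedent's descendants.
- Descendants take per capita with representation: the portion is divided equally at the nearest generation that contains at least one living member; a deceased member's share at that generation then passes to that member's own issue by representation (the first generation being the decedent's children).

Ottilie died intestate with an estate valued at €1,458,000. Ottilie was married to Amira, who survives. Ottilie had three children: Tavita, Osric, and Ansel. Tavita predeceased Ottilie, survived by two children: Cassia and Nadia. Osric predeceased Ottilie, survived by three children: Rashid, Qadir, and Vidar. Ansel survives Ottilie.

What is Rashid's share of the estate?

Rashid receives €108,000.

Amira takes one-third of €1,458,000 = €486,000. The remaining €972,000 passes to the descendants.
The descendants' portion (€972,000) is divided into 3 shares of €324,000: Ansel takes €324,000; Tavita's €324,000 share passes to Tavita's issue; Osric's €324,000 share passes to Osric's issue.
Tavita's share (€324,000) is divided into 2 shares of €162,000: Cassia and Nadia each take €162,000.
Osric's share (€324,000) is divided into 3 shares of €108,000: Rashid, Qadir, and Vidar each take €108,000.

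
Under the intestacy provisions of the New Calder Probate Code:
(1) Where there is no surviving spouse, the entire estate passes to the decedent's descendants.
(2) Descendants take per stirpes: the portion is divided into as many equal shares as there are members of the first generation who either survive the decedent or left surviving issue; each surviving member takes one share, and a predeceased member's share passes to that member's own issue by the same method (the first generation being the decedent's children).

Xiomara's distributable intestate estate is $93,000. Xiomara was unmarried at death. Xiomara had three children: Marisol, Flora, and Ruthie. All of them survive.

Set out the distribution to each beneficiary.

The entire $93,000 passes to the descendants.
That amount ($93,000) is divided into 3 shares of $31,000: Marisol, Flora, and Ruthie each take $31,000.

Marisol: $31,000; Flora: $31,000; Ruthie: $31,000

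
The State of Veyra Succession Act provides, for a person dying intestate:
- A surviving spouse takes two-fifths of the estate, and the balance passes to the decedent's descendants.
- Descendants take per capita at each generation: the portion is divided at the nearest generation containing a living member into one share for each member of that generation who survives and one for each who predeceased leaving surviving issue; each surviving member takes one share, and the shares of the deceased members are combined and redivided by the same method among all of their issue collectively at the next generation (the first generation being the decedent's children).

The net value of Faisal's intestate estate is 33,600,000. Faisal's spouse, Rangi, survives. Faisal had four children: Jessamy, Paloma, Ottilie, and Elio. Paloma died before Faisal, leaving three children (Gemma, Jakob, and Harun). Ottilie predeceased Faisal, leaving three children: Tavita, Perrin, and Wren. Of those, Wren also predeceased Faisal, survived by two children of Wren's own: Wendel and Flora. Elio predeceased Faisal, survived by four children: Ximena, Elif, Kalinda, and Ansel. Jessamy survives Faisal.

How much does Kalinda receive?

Kalinda receives 1,512,000.

Rangi takes two-fifths of 33,600,000 = 13,440,000. The remaining 20,160,000 passes to the descendants.
The descendants' portion (20,160,000) is divided at the children's generation into 4 shares of 5,040,000. Jessamy takes 5,040,000. The 3 shares of the deceased (Paloma, Ottilie, and Elio) are combined into a pool of 15,120,000.
That pool (15,120,000) is divided at the grandchildren's generation into 10 shares of 1,512,000. Gemma, Jakob, Harun, Tavita, Perrin, Ximena, Elif, Kalinda, and Ansel each take 1,512,000. The remaining share for the deceased Wren (1,512,000) is carried to the next generation.
That pool (1,512,000) is divided at the great-grandchildren's generation equally among Wendel and Flora: 756,000 each.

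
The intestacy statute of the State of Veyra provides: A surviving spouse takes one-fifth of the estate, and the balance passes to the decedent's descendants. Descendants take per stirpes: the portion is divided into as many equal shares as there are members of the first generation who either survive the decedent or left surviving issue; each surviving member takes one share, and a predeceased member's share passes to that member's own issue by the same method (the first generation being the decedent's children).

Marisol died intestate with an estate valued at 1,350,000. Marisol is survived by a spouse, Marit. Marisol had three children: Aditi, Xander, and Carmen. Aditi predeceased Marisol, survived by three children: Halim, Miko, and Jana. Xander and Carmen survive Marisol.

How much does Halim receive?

Halim receives 120,000.

Marit takes one-fifth of 1,350,000 = 270,000. The remaining 1,080,000 passes to the descendants.
The descendants' portion (1,080,000) is divided into 3 shares of 360,000: Xander and Carmen each take 360,000; Aditi's 360,000 share passes to Aditi's issue.
Aditi's share (360,000) is divided into 3 shares of 120,000: Halim, Miko, and Jana each take 120,000.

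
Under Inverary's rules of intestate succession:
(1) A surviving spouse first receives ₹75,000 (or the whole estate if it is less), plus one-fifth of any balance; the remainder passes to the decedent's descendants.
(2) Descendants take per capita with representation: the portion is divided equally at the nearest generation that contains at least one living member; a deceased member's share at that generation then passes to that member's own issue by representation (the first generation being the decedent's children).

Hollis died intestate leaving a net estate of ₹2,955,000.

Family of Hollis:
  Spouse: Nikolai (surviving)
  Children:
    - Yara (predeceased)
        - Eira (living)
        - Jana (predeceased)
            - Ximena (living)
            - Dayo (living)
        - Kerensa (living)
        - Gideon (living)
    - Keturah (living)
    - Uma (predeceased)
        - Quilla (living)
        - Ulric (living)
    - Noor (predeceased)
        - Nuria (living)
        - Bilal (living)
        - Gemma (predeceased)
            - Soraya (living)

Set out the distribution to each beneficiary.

Nikolai first takes ₹75,000, leaving a balance of ₹2,880,000. Nikolai then takes one-fifth of the balance (₹576,000), for a total of ₹651,000. The remaining ₹2,304,000 passes to the descendants.
The descendants' portion (₹2,304,000) is divided into 4 shares of ₹576,000: Keturah takes ₹576,000; Yara's ₹576,000 share passes to Yara's issue; Uma's ₹576,000 share passes to Uma's issue; Noor's ₹576,000 share passes to Noor's issue.
Yara's share (₹576,000) is divided into 4 shares of ₹144,000: Eira, Kerensa, and Gideon each take ₹144,000; Jana's ₹144,000 share passes to Jana's issue.
Jana's share (₹144,000) is divided into 2 shares of ₹72,000: Ximena and Dayo each take ₹72,000.
Uma's share (₹576,000) is divided into 2 shares of ₹288,000: Quilla and Ulric each take ₹288,000.
Noor's share (₹576,000) is divided into 3 shares of ₹192,000: Nuria and Bilal each take ₹192,000; Gemma's ₹192,000 share passes to Gemma's issue.
Gemma's share (₹192,000) passes entirely to Soraya.

Nikolai: ₹651,000; Eira: ₹144,000; Ximena: ₹72,000; Dayo: ₹72,000; Kerensa: ₹144,000; Gideon: ₹144,000; Keturah: ₹576,000; Quilla: ₹288,000; Ulric: ₹288,000; Nuria: ₹192,000; Bilal: ₹192,000; Soraya: ₹192,000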